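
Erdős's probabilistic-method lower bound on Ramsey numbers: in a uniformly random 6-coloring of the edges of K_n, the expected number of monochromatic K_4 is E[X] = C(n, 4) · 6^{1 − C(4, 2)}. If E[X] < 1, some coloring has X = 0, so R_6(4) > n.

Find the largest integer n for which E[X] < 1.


We need C(n, 4) · 6^{1 − 6} < 1, i.e. C(n, 4) < 6^{6 − 1} = 7776.
Check values of n near the boundary:
  n = 18: C(18, 4) = 3060; 3060 < 7776? YES
  n = 19: C(19, 4) = 3876; 3876 < 7776? YES
  n = 20: C(20, 4) = 4845; 4845 < 7776? YES
  n = 21: C(21, 4) = 5985; 5985 < 7776? YES
  n = 22: C(22, 4) = 7315; 7315 < 7776? YES
  n = 23: C(23, 4) = 8855; 8855 < 7776? NO
The largest n with C(n, 4) < 7776 is n = 22 (where E[X] = 7315/7776 ≈ 0.941). Hence R_6(4) > 22, i.e. R_6(4) ≥ 23.

Largest n = 22; hence R_6(4) > 22.


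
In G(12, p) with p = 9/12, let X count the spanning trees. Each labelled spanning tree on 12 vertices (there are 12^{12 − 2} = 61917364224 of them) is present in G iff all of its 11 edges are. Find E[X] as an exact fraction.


K_12 has 12^{12 − 2} = 61917364224 labelled spanning trees.
For each such spanning tree H, let X_H = 1 if all 11 edges of H are present in G. Then P[X_H = 1] = p^{11} = (3/4)^{11} = 177147/4194304.
Summing the indicators: E[X] = Σ_H E[X_H] = 61917364224 · p^{11} = 61917364224 · 177147/4194304 = 10460353203/4.
Numerically: E[X] ≈ 2.615e+09.

E[X] = 61917364224 · (3/4)^{11} = 10460353203/4 ≈ 2.615e+09.


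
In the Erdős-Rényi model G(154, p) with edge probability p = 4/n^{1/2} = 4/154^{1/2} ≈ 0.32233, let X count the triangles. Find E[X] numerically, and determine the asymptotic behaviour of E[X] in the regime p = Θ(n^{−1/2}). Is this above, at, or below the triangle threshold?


Number of potential triangles: C(154, 3) = 596904.
Each occurs with probability p³ ≈ (0.32233)³ ≈ 3.3488747e-02.
By linearity: E[X] = C(154, 3)·p³ ≈ 596904 · 3.3488747e-02 ≈ 19989.56677.
Since α = 1/2 < 1, p = c/n^{1/2} ≫ 1/n is above the triangle threshold p ~ 1/n. Asymptotically E[X] ~ (c³/6)·n^{3(1−α)} = (4³/6)·n^{1.5} → ∞; triangles are abundant w.h.p.

E[X] ≈ 19989.56677; in regime p = Θ(1/n^{1/2}) E[X] diverges (above the triangle threshold p ~ 1/n).


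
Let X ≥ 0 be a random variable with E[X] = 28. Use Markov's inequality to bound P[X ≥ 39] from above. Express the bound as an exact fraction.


μ = E[X] = 28, a = 39.
Markov: P[X ≥ 39] ≤ μ/a = (28)/39 = 28/39.
Numerically: ≈ 0.717949.
(Since a = 39 > μ = 28.000000, the bound 28/39 is < 1 and informative.)

P[X ≥ 39] ≤ 28/39 ≈ 0.717949.


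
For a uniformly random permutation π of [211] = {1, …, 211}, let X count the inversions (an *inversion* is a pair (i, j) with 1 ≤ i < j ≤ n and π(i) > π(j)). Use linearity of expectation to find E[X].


Write X = Σ X_I over the C(211, 2) = 22155 pairs i < j, with X_I the indicator of one inversion.
There are 22155 indicators.
For each fixed pair i < j, the values π(i) and π(j) are two distinct elements of {1, …, 211} in uniformly random order; by symmetry P[π(i) > π(j)] = 1/2.
By linearity: E[X] = 22155 · (1/2) = C(211, 2) · (1/2) = 22155/2 = 22155/2 ≈ 11077.5000.

E[X] = 22155/2 = 11077.5000.


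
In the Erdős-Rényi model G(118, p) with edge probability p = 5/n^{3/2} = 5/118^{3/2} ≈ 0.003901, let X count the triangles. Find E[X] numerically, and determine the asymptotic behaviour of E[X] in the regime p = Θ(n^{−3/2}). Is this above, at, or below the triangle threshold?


Number of potential triangles: C(118, 3) = 266916.
Each occurs with probability p³ ≈ (0.003901)³ ≈ 5.935277e-08.
By linearity: E[X] = C(118, 3)·p³ ≈ 266916 · 5.935277e-08 ≈ 0.0158.
Since α = 3/2 > 1, p = c/n^{3/2} = o(1/n) is below the triangle threshold p ~ 1/n. Asymptotically E[X] ~ (c³/6)·n^{3(1−α)} = (5³/6)·n^{-1.5} → 0, so by Markov's inequality G has no triangles w.h.p.

E[X] ≈ 0.0158; in regime p = Θ(1/n^{3/2}) E[X] tends to 0 (below the triangle threshold p ~ 1/n).


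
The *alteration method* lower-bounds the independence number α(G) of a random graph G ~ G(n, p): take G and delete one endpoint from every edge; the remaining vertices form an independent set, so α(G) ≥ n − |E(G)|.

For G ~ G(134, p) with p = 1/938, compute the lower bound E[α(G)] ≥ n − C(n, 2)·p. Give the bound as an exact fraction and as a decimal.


E[|E(G)|] = C(134, 2)·p = 8911 · (1/938) = 19/2.
E[α(G)] ≥ n − E[|E(G)|] = 134 − 19/2 = 249/2.
Numerically: ≈ 124.500.
(This is only a lower bound; the true E[α(G)] may be larger.)

E[α(G)] ≥ 249/2 ≈ 124.500.


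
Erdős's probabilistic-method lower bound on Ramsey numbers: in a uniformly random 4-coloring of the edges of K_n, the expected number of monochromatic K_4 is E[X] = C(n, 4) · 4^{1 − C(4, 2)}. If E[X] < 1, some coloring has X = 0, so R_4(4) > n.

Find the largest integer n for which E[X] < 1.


We need C(n, 4) · 4^{1 − 6} < 1, i.e. C(n, 4) < 4^{6 − 1} = 1024.
Check values of n near the boundary:
  n = 9: C(9, 4) = 126; 126 < 1024? YES
  n = 10: C(10, 4) = 210; 210 < 1024? YES
  n = 11: C(11, 4) = 330; 330 < 1024? YES
  n = 12: C(12, 4) = 495; 495 < 1024? YES
  n = 13: C(13, 4) = 715; 715 < 1024? YES
  n = 14: C(14, 4) = 1001; 1001 < 1024? YES
  n = 15: C(15, 4) = 1365; 1365 < 1024? NO
  n = 16: C(16, 4) = 1820; 1820 < 1024? NO
  n = 17: C(17, 4) = 2380; 2380 < 1024? NO
The largest n with C(n, 4) < 1024 is n = 14 (where E[X] = 1001/1024 ≈ 0.978). Hence R_4(4) > 14, i.e. R_4(4) ≥ 15.

Largest n = 14; hence R_4(4) > 14.


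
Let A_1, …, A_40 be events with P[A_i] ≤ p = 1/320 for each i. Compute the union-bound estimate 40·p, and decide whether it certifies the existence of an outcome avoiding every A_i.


Union bound: P[∪_{i=1}^{40} A_i] ≤ Σ_i P[A_i] ≤ 40·p = 40·(1/320) = 1/8.
Numerically: 1/8 ≈ 0.12500.
Is 1/8 < 1? YES.
Since P[∪ A_i] ≤ 1/8 < 1, the complement has P[∩ A_i^c] ≥ 1 − 1/8 = 7/8 > 0, so some outcome avoids every A_i.

40·p = 1/8 ≈ 0.12500; existence CERTIFIED by the union bound.


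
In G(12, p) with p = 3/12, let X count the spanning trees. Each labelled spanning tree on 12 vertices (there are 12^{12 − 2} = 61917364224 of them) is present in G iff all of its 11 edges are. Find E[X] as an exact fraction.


K_12 has 12^{12 − 2} = 61917364224 labelled spanning trees.
For each such spanning tree H, let X_H = 1 if all 11 edges of H are present in G. Then P[X_H = 1] = p^{11} = (1/4)^{11} = 1/4194304.
Summing the indicators: E[X] = Σ_H E[X_H] = 61917364224 · p^{11} = 61917364224 · 1/4194304 = 59049/4.
Numerically: E[X] ≈ 14762.2.

E[X] = 61917364224 · (1/4)^{11} = 59049/4 ≈ 14762.2.


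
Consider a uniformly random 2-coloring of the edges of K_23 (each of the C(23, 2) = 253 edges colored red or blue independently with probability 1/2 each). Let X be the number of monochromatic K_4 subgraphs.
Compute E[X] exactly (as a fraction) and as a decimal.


Let X = Σ_S X_S over the C(23, 4) = 8855 subsets S of size 4, where X_S = 1 if the K_4 on S is monochromatic.
For a fixed S, the K_4 on S has C(4, 2) = 6 edges. P[all 6 edges red] = (1/2)^6, and likewise for blue, so P[monochromatic] = 2·(1/2)^6 = 2^{1 − 6} = 1/32.
By linearity of expectation: E[X] = C(23, 4) · 2^{1 − 6} = 8855 · 1/32 = 8855/32.
Numerically: E[X] ≈ 276.719.

E[X] = C(23,4)·2^(1−C(4,2)) = 8855/32 ≈ 276.719.


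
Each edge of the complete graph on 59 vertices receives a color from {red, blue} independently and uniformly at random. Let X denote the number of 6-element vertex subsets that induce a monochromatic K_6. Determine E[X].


Let X = Σ_S X_S over the C(59, 6) = 45057474 subsets S of size 6, where X_S = 1 if the K_6 on S is monochromatic.
For a fixed S, the K_6 on S has C(6, 2) = 15 edges. P[all 15 edges red] = (1/2)^15, and likewise for blue, so P[monochromatic] = 2·(1/2)^15 = 2^{1 − 15} = 1/16384.
By linearity of expectation: E[X] = C(59, 6) · 2^{1 − 15} = 45057474 · 1/16384 = 22528737/8192.
Numerically: E[X] ≈ 2750.0900.

E[X] = C(59,6)·2^(1−C(6,2)) = 22528737/8192 ≈ 2750.0900.


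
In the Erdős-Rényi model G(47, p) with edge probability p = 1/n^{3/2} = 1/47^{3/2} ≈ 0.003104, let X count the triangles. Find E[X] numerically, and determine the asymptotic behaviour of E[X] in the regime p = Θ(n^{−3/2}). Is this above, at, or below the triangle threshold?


Number of potential triangles: C(47, 3) = 16215.
Each occurs with probability p³ ≈ (0.003104)³ ≈ 2.989232e-08.
By linearity: E[X] = C(47, 3)·p³ ≈ 16215 · 2.989232e-08 ≈ 0.0005.
Since α = 3/2 > 1, p = c/n^{3/2} = o(1/n) is below the triangle threshold p ~ 1/n. Asymptotically E[X] ~ (c³/6)·n^{3(1−α)} = (1³/6)·n^{-1.5} → 0, so by Markov's inequality G has no triangles w.h.p.

E[X] ≈ 0.0005; in regime p = Θ(1/n^{3/2}) E[X] tends to 0 (below the triangle threshold p ~ 1/n).


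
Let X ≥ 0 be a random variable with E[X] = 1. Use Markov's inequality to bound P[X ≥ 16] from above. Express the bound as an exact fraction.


μ = E[X] = 1, a = 16.
Markov: P[X ≥ 16] ≤ μ/a = (1)/16 = 1/16.
Numerically: ≈ 0.062500.
(Since a = 16 > μ = 1.000000, the bound 1/16 is < 1 and informative.)

P[X ≥ 16] ≤ 1/16 ≈ 0.062500.


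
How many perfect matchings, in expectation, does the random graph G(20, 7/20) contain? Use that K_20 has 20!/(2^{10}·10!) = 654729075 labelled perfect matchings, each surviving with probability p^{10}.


K_20 has 20!/(2^{10}·10!) = 654729075 labelled perfect matchings.
For each such perfect matching H, let X_H = 1 if all 10 edges of H are present in G. Then P[X_H = 1] = p^{10} = (7/20)^{10} = 282475249/10240000000000.
By linearity of expectation: E[X] = Σ_H E[X_H] = 654729075 · p^{10} = 654729075 · 282475249/10240000000000 = 7397790339526587/409600000000.
Numerically: E[X] ≈ 18061.

E[X] = 654729075 · (7/20)^{10} = 7397790339526587/409600000000 ≈ 18061.


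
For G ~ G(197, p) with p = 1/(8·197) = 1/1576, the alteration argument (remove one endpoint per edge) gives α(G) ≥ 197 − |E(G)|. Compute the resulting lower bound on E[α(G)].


E[|E(G)|] = C(197, 2)·p = 19306 · (1/1576) = 49/4.
E[α(G)] ≥ n − E[|E(G)|] = 197 − 49/4 = 739/4.
Numerically: ≈ 184.750.
(This is only a lower bound; the true E[α(G)] may be larger.)

E[α(G)] ≥ 739/4 ≈ 184.750.


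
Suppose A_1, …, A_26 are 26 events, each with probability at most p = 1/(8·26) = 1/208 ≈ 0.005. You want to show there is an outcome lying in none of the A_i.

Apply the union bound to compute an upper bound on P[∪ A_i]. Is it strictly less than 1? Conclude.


Union bound: P[∪_{i=1}^{26} A_i] ≤ Σ_i P[A_i] ≤ 26·p = 26·(1/208) = 1/8.
Numerically: 1/8 ≈ 0.125.
Is 1/8 < 1? YES.
Since P[∪ A_i] ≤ 1/8 < 1, the complement has P[∩ A_i^c] ≥ 1 − 1/8 = 7/8 > 0, so some outcome avoids every A_i.

26·p = 1/8 ≈ 0.125; existence CERTIFIED by the union bound.


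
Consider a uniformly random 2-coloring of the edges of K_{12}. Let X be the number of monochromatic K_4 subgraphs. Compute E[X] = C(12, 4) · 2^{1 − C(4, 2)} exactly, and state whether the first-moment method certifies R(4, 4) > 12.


E[X] = C(12, 4) · 2^{1 − 6} = 495 · 2^{−5} = 495/32.
As a reduced fraction: E[X] = 495/32 ≈ 15.469.
Is E[X] < 1? NO.
Since E[X] ≥ 1, the first-moment bound is inconclusive at n = 12; it does NOT by itself certify R(4, 4) > 12.

E[X] = 495/32 ≈ 15.469; E[X] ≥ 1; first-moment method inconclusive here.


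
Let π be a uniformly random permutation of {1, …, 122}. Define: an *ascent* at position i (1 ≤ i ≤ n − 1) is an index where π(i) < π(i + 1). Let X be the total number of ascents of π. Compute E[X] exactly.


Write X = Σ X_I over i = 1, …, 121, with X_I the indicator of one ascent.
There are 121 indicators.
For each fixed i, the pair (π(i), π(i+1)) is a uniformly random ordered pair of distinct values from {1, …, 122}; by symmetry P[π(i) < π(i+1)] = 1/2.
By linearity: E[X] = 121 · (1/2) = (122 − 1) · (1/2) = 121/2 ≈ 60.50000.

E[X] = 121/2 = 60.50000.


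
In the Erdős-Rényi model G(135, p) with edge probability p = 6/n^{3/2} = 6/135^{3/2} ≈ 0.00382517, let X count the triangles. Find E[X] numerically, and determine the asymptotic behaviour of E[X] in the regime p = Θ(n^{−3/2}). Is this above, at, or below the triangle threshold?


Number of potential triangles: C(135, 3) = 400995.
Each occurs with probability p³ ≈ (0.00382517)³ ≈ 5.59695471e-08.
By linearity: E[X] = C(135, 3)·p³ ≈ 400995 · 5.59695471e-08 ≈ 0.022444.
Since α = 3/2 > 1, p = c/n^{3/2} = o(1/n) is below the triangle threshold p ~ 1/n. Asymptotically E[X] ~ (c³/6)·n^{3(1−α)} = (6³/6)·n^{-1.5} → 0, so by Markov's inequality G has no triangles w.h.p.

E[X] ≈ 0.022444; in regime p = Θ(1/n^{3/2}) E[X] tends to 0 (below the triangle threshold p ~ 1/n).


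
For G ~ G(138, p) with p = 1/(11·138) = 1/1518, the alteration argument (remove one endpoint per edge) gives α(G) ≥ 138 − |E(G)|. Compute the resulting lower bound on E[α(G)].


E[|E(G)|] = C(138, 2)·p = 9453 · (1/1518) = 137/22.
E[α(G)] ≥ n − E[|E(G)|] = 138 − 137/22 = 2899/22.
Numerically: ≈ 131.77273.
(This is only a lower bound; the true E[α(G)] may be larger.)

E[α(G)] ≥ 2899/22 ≈ 131.77273.


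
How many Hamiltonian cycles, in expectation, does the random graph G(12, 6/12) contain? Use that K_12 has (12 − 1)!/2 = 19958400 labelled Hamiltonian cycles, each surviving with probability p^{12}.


K_12 has (12 − 1)!/2 = 19958400 labelled Hamiltonian cycles.
For each such Hamiltonian cycle H, let X_H = 1 if all 12 edges of H are present in G. Then P[X_H = 1] = p^{12} = (1/2)^{12} = 1/4096.
By linearity: E[X] = Σ_H E[X_H] = 19958400 · p^{12} = 19958400 · 1/4096 = 155925/32.
Numerically: E[X] ≈ 4872.66.

E[X] = 19958400 · (1/2)^{12} = 155925/32 ≈ 4872.66.


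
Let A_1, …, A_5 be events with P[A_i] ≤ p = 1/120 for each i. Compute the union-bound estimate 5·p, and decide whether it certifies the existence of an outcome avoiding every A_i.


Union bound: P[∪_{i=1}^{5} A_i] ≤ Σ_i P[A_i] ≤ 5·p = 5·(1/120) = 1/24.
Numerically: 1/24 ≈ 0.0416667.
Is 1/24 < 1? YES.
Since P[∪ A_i] ≤ 1/24 < 1, the complement has P[∩ A_i^c] ≥ 1 − 1/24 = 23/24 > 0, so some outcome avoids every A_i.

5·p = 1/24 ≈ 0.0416667; existence CERTIFIED by the union bound.


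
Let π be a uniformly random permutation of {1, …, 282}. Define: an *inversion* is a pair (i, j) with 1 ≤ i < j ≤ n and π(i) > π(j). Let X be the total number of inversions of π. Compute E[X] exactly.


Write X = Σ X_I over the C(282, 2) = 39621 pairs i < j, with X_I the indicator of one inversion.
There are 39621 indicators.
For each fixed pair i < j, the values π(i) and π(j) are two distinct elements of {1, …, 282} in uniformly random order; by symmetry P[π(i) > π(j)] = 1/2.
By linearity: E[X] = 39621 · (1/2) = C(282, 2) · (1/2) = 39621/2 = 39621/2 ≈ 19810.500.

E[X] = 39621/2 = 19810.500.


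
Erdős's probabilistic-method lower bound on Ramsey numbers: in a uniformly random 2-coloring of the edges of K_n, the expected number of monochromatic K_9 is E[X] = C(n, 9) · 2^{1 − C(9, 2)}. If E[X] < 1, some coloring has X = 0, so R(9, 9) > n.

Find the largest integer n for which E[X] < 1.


We need C(n, 9) · 2^{1 − 36} < 1, i.e. C(n, 9) < 2^{36 − 1} = 34359738368.
Check values of n near the boundary:
  n = 60: C(60, 9) = 14783142660; 14783142660 < 34359738368? YES
  n = 61: C(61, 9) = 17341763505; 17341763505 < 34359738368? YES
  n = 62: C(62, 9) = 20286591270; 20286591270 < 34359738368? YES
  n = 63: C(63, 9) = 23667689815; 23667689815 < 34359738368? YES
  n = 64: C(64, 9) = 27540584512; 27540584512 < 34359738368? YES
  n = 65: C(65, 9) = 31966749880; 31966749880 < 34359738368? YES
  n = 66: C(66, 9) = 37014131440; 37014131440 < 34359738368? NO
The largest n with C(n, 9) < 34359738368 is n = 65 (where E[X] = 3995843735/4294967296 ≈ 0.9303549). Hence R(9, 9) > 65, i.e. R(9, 9) ≥ 66.

Largest n = 65; hence R(9, 9) > 65.


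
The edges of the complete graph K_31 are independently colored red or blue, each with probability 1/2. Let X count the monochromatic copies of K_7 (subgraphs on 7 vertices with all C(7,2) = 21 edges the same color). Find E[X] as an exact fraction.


Let X = Σ_S X_S over the C(31, 7) = 2629575 subsets S of size 7, where X_S = 1 if the K_7 on S is monochromatic.
For a fixed S, the K_7 on S has C(7, 2) = 21 edges. P[all 21 edges red] = (1/2)^21, and likewise for blue, so P[monochromatic] = 2·(1/2)^21 = 2^{1 − 21} = 1/1048576.
By linearity: E[X] = C(31, 7) · 2^{1 − 21} = 2629575 · 1/1048576 = 2629575/1048576.
Numerically: E[X] ≈ 2.507758.

E[X] = C(31,7)·2^(1−C(7,2)) = 2629575/1048576 ≈ 2.507758.


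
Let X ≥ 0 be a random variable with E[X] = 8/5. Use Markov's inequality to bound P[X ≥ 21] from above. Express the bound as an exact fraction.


μ = E[X] = 8/5, a = 21.
Markov: P[X ≥ 21] ≤ μ/a = (8/5)/21 = 8/105.
Numerically: ≈ 0.0762.
(Since a = 21 > μ = 1.6000, the bound 8/105 is < 1 and informative.)

P[X ≥ 21] ≤ 8/105 ≈ 0.0762.


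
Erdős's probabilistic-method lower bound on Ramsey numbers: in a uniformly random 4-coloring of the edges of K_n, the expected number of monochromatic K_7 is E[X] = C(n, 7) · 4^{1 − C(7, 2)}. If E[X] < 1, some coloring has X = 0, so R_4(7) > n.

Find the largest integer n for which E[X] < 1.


We need C(n, 7) · 4^{1 − 21} < 1, i.e. C(n, 7) < 4^{21 − 1} = 1099511627776.
Check values of n near the boundary:
  n = 177: C(177, 7) = 957664425960; 957664425960 < 1099511627776? YES
  n = 178: C(178, 7) = 996867063280; 996867063280 < 1099511627776? YES
  n = 179: C(179, 7) = 1037437234460; 1037437234460 < 1099511627776? YES
  n = 180: C(180, 7) = 1079414463600; 1079414463600 < 1099511627776? YES
  n = 181: C(181, 7) = 1122839183400; 1122839183400 < 1099511627776? NO
The largest n with C(n, 7) < 1099511627776 is n = 180 (where E[X] = 67463403975/68719476736 ≈ 0.98172). Hence R_4(7) > 180, i.e. R_4(7) ≥ 181.

Largest n = 180; hence R_4(7) > 180.


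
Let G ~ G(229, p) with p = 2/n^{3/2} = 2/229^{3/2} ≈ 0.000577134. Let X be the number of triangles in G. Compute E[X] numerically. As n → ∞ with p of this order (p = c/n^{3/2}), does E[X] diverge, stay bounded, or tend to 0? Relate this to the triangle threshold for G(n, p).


Number of potential triangles: C(229, 3) = 1975354.
Each occurs with probability p³ ≈ (0.000577134)³ ≈ 1.92234050e-10.
By linearity: E[X] = C(229, 3)·p³ ≈ 1975354 · 1.92234050e-10 ≈ 0.000380.
Since α = 3/2 > 1, p = c/n^{3/2} = o(1/n) is below the triangle threshold p ~ 1/n. Asymptotically E[X] ~ (c³/6)·n^{3(1−α)} = (2³/6)·n^{-1.5} → 0, so by Markov's inequality G has no triangles w.h.p.

E[X] ≈ 0.000380; in regime p = Θ(1/n^{3/2}) E[X] tends to 0 (below the triangle threshold p ~ 1/n).


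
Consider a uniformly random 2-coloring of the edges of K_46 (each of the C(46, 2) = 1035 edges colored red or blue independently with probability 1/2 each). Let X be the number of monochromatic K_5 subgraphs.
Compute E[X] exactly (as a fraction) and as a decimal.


Let X = Σ_S X_S over the C(46, 5) = 1370754 subsets S of size 5, where X_S = 1 if the K_5 on S is monochromatic.
For a fixed S, the K_5 on S has C(5, 2) = 10 edges. P[all 10 edges red] = (1/2)^10, and likewise for blue, so P[monochromatic] = 2·(1/2)^10 = 2^{1 − 10} = 1/512.
By linearity: E[X] = C(46, 5) · 2^{1 − 10} = 1370754 · 1/512 = 685377/256.
Numerically: E[X] ≈ 2677.254.

E[X] = C(46,5)·2^(1−C(5,2)) = 685377/256 ≈ 2677.254.


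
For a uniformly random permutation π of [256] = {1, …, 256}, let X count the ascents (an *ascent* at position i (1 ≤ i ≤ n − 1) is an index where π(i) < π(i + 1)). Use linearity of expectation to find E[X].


Write X = Σ X_I over i = 1, …, 255, with X_I the indicator of one ascent.
There are 255 indicators.
For each fixed i, the pair (π(i), π(i+1)) is a uniformly random ordered pair of distinct values from {1, …, 256}; by symmetry P[π(i) < π(i+1)] = 1/2.
By linearity: E[X] = 255 · (1/2) = (256 − 1) · (1/2) = 255/2 ≈ 127.50000.

E[X] = 255/2 = 127.50000.


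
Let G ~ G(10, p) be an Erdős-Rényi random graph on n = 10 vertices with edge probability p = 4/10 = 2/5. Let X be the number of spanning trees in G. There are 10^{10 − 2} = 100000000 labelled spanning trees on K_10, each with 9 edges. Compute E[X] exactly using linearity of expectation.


K_10 has 10^{10 − 2} = 100000000 labelled spanning trees.
For each such spanning tree H, let X_H = 1 if all 9 edges of H are present in G. Then P[X_H = 1] = p^{9} = (2/5)^{9} = 512/1953125.
By linearity of expectation: E[X] = Σ_H E[X_H] = 100000000 · p^{9} = 100000000 · 512/1953125 = 131072/5.
Numerically: E[X] ≈ 26214.4.

E[X] = 100000000 · (2/5)^{9} = 131072/5 ≈ 26214.4.


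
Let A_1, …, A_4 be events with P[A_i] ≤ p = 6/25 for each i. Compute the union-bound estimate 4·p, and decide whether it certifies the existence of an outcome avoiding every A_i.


Union bound: P[∪_{i=1}^{4} A_i] ≤ Σ_i P[A_i] ≤ 4·p = 4·(6/25) = 24/25.
Numerically: 24/25 ≈ 0.9600.
Is 24/25 < 1? YES.
Since P[∪ A_i] ≤ 24/25 < 1, the complement has P[∩ A_i^c] ≥ 1 − 24/25 = 1/25 > 0, so some outcome avoids every A_i.

4·p = 24/25 ≈ 0.9600; existence CERTIFIED by the union bound.


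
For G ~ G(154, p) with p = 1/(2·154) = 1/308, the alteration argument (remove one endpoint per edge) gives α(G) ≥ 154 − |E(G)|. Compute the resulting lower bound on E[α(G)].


E[|E(G)|] = C(154, 2)·p = 11781 · (1/308) = 153/4.
E[α(G)] ≥ n − E[|E(G)|] = 154 − 153/4 = 463/4.
Numerically: ≈ 115.750.
(This is only a lower bound; the true E[α(G)] may be larger.)

E[α(G)] ≥ 463/4 ≈ 115.750.


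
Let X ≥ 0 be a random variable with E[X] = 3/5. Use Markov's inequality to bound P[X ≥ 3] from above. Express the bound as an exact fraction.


μ = E[X] = 3/5, a = 3.
Markov: P[X ≥ 3] ≤ μ/a = (3/5)/3 = 1/5.
Numerically: ≈ 0.2000.
(Since a = 3 > μ = 0.6000, the bound 1/5 is < 1 and informative.)

P[X ≥ 3] ≤ 1/5 ≈ 0.2000.


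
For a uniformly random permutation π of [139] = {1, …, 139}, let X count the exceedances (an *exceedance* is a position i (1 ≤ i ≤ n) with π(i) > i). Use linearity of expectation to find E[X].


Write X = Σ_{i=1}^{139} X_i, where X_i = 1_{π(i) > i}.
For each fixed i, π(i) is uniform over {1, …, 139} (marginal of a uniform permutation), so P[π(i) > i] = (n − i)/n. Summing: Σ_{i=1}^{139} (n − i)/n = (0 + 1 + … + 138)/139 = 139(139 − 1)/(2·139) = (139 − 1)/2.
Hence E[X] = Σ_{i=1}^{139} (139 − i)/139 = 69 ≈ 69.00000.

E[X] = 69 = 69.00000.


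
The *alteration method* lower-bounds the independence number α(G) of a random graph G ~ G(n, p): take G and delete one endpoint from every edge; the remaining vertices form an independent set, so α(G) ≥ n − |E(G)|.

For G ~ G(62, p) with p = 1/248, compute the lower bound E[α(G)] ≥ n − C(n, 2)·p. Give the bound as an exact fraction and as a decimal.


E[|E(G)|] = C(62, 2)·p = 1891 · (1/248) = 61/8.
E[α(G)] ≥ n − E[|E(G)|] = 62 − 61/8 = 435/8.
Numerically: ≈ 54.375.
(This is only a lower bound; the true E[α(G)] may be larger.)

E[α(G)] ≥ 435/8 ≈ 54.375.


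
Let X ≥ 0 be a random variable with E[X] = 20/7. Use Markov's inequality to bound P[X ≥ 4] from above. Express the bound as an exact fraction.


μ = E[X] = 20/7, a = 4.
Markov: P[X ≥ 4] ≤ μ/a = (20/7)/4 = 5/7.
Numerically: ≈ 0.714286.
(Since a = 4 > μ = 2.857143, the bound 5/7 is < 1 and informative.)

P[X ≥ 4] ≤ 5/7 ≈ 0.714286.


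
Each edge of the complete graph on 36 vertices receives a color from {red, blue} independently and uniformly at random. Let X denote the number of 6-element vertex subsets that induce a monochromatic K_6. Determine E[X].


Let X = Σ_S X_S over the C(36, 6) = 1947792 subsets S of size 6, where X_S = 1 if the K_6 on S is monochromatic.
For a fixed S, the K_6 on S has C(6, 2) = 15 edges. P[all 15 edges red] = (1/2)^15, and likewise for blue, so P[monochromatic] = 2·(1/2)^15 = 2^{1 − 15} = 1/16384.
Summing: E[X] = C(36, 6) · 2^{1 − 15} = 1947792 · 1/16384 = 121737/1024.
Numerically: E[X] ≈ 118.883789.

E[X] = C(36,6)·2^(1−C(6,2)) = 121737/1024 ≈ 118.883789.


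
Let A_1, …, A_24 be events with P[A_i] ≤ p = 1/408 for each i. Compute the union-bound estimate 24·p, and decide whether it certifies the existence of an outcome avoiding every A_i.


Union bound: P[∪_{i=1}^{24} A_i] ≤ Σ_i P[A_i] ≤ 24·p = 24·(1/408) = 1/17.
Numerically: 1/17 ≈ 0.05882.
Is 1/17 < 1? YES.
Since P[∪ A_i] ≤ 1/17 < 1, the complement has P[∩ A_i^c] ≥ 1 − 1/17 = 16/17 > 0, so some outcome avoids every A_i.

24·p = 1/17 ≈ 0.05882; existence CERTIFIED by the union bound.


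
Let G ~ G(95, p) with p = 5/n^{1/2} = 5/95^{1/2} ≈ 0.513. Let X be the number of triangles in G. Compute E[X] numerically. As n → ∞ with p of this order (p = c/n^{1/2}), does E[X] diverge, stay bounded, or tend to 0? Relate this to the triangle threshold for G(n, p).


Number of potential triangles: C(95, 3) = 138415.
Each occurs with probability p³ ≈ (0.513)³ ≈ 1.349972e-01.
By linearity: E[X] = C(95, 3)·p³ ≈ 138415 · 1.349972e-01 ≈ 18685.6307.
Since α = 1/2 < 1, p = c/n^{1/2} ≫ 1/n is above the triangle threshold p ~ 1/n. Asymptotically E[X] ~ (c³/6)·n^{3(1−α)} = (5³/6)·n^{1.5} → ∞; triangles are abundant w.h.p.

E[X] ≈ 18685.6307; in regime p = Θ(1/n^{1/2}) E[X] diverges (above the triangle threshold p ~ 1/n).


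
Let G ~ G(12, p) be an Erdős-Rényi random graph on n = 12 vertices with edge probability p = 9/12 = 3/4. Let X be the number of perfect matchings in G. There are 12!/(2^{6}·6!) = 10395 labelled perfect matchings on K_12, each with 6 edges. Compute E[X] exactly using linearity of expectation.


K_12 has 12!/(2^{6}·6!) = 10395 labelled perfect matchings.
For each such perfect matching H, let X_H = 1 if all 6 edges of H are present in G. Then P[X_H = 1] = p^{6} = (3/4)^{6} = 729/4096.
By linearity of expectation: E[X] = Σ_H E[X_H] = 10395 · p^{6} = 10395 · 729/4096 = 7577955/4096.
Numerically: E[X] ≈ 1.85e+03.

E[X] = 10395 · (3/4)^{6} = 7577955/4096 ≈ 1.85e+03.


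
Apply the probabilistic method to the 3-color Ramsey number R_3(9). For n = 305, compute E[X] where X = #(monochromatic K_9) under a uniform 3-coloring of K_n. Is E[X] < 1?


E[X] = C(305, 9) · 3^{1 − 36} = 55871664980896050 · 3^{−35} = 55871664980896050/50031545098999707.
As a reduced fraction: E[X] = 18623888326965350/16677181699666569 ≈ 1.11673.
Is E[X] < 1? NO.
Since E[X] ≥ 1, the first-moment bound is inconclusive at n = 305; it does NOT by itself certify R_3(9) > 305.

E[X] = 18623888326965350/16677181699666569 ≈ 1.11673; E[X] ≥ 1; first-moment method inconclusive here.


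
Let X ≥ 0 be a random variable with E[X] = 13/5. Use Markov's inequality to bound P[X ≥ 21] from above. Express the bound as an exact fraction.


μ = E[X] = 13/5, a = 21.
Markov: P[X ≥ 21] ≤ μ/a = (13/5)/21 = 13/105.
Numerically: ≈ 0.1238.
(Since a = 21 > μ = 2.6000, the bound 13/105 is < 1 and informative.)

P[X ≥ 21] ≤ 13/105 ≈ 0.1238.


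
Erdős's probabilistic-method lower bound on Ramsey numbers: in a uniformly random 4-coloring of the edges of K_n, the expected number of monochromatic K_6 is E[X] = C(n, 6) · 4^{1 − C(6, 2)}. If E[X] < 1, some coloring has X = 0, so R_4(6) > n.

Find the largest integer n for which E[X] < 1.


We need C(n, 6) · 4^{1 − 15} < 1, i.e. C(n, 6) < 4^{15 − 1} = 268435456.
Check values of n near the boundary:
  n = 74: C(74, 6) = 185250786; 185250786 < 268435456? YES
  n = 75: C(75, 6) = 201359550; 201359550 < 268435456? YES
  n = 76: C(76, 6) = 218618940; 218618940 < 268435456? YES
  n = 77: C(77, 6) = 237093780; 237093780 < 268435456? YES
  n = 78: C(78, 6) = 256851595; 256851595 < 268435456? YES
  n = 79: C(79, 6) = 277962685; 277962685 < 268435456? NO
The largest n with C(n, 6) < 268435456 is n = 78 (where E[X] = 256851595/268435456 ≈ 0.95685). Hence R_4(6) > 78, i.e. R_4(6) ≥ 79.

Largest n = 78; hence R_4(6) > 78.


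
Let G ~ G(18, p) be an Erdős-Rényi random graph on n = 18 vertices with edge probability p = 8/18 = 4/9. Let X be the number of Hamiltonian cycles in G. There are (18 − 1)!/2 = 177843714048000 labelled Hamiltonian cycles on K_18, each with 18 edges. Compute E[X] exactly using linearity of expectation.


K_18 has (18 − 1)!/2 = 177843714048000 labelled Hamiltonian cycles.
For each such Hamiltonian cycle H, let X_H = 1 if all 18 edges of H are present in G. Then P[X_H = 1] = p^{18} = (4/9)^{18} = 68719476736/150094635296999121.
Summing the indicators: E[X] = Σ_H E[X_H] = 177843714048000 · p^{18} = 177843714048000 · 68719476736/150094635296999121 = 16764508875398316032000/205891132094649.
Numerically: E[X] ≈ 8.14e+07.

E[X] = 177843714048000 · (4/9)^{18} = 16764508875398316032000/205891132094649 ≈ 8.14e+07.


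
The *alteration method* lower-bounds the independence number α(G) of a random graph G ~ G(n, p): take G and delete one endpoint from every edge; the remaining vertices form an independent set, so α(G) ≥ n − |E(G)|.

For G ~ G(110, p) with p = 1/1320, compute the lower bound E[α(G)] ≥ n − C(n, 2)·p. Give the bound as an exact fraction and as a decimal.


E[|E(G)|] = C(110, 2)·p = 5995 · (1/1320) = 109/24.
E[α(G)] ≥ n − E[|E(G)|] = 110 − 109/24 = 2531/24.
Numerically: ≈ 105.458.
(This is only a lower bound; the true E[α(G)] may be larger.)

E[α(G)] ≥ 2531/24 ≈ 105.458.


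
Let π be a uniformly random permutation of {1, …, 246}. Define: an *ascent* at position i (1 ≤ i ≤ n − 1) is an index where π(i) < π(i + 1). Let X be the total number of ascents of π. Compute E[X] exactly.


Write X = Σ X_I over i = 1, …, 245, with X_I the indicator of one ascent.
There are 245 indicators.
For each fixed i, the pair (π(i), π(i+1)) is a uniformly random ordered pair of distinct values from {1, …, 246}; by symmetry P[π(i) < π(i+1)] = 1/2.
By linearity: E[X] = 245 · (1/2) = (246 − 1) · (1/2) = 245/2 ≈ 122.50000.

E[X] = 245/2 = 122.50000.


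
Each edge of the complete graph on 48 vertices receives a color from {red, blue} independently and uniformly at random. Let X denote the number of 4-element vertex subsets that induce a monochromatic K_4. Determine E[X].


Let X = Σ_S X_S over the C(48, 4) = 194580 subsets S of size 4, where X_S = 1 if the K_4 on S is monochromatic.
For a fixed S, the K_4 on S has C(4, 2) = 6 edges. P[all 6 edges red] = (1/2)^6, and likewise for blue, so P[monochromatic] = 2·(1/2)^6 = 2^{1 − 6} = 1/32.
Summing: E[X] = C(48, 4) · 2^{1 − 6} = 194580 · 1/32 = 48645/8.
Numerically: E[X] ≈ 6080.625.

E[X] = C(48,4)·2^(1−C(4,2)) = 48645/8 ≈ 6080.625.


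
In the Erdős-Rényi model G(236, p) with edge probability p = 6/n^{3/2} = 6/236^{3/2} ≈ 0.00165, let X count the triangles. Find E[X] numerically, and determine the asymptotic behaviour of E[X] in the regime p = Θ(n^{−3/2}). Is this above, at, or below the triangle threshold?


Number of potential triangles: C(236, 3) = 2162940.
Each occurs with probability p³ ≈ (0.00165)³ ≈ 4.53262e-09.
By linearity: E[X] = C(236, 3)·p³ ≈ 2162940 · 4.53262e-09 ≈ 0.010.
Since α = 3/2 > 1, p = c/n^{3/2} = o(1/n) is below the triangle threshold p ~ 1/n. Asymptotically E[X] ~ (c³/6)·n^{3(1−α)} = (6³/6)·n^{-1.5} → 0, so by Markov's inequality G has no triangles w.h.p.

E[X] ≈ 0.010; in regime p = Θ(1/n^{3/2}) E[X] tends to 0 (below the triangle threshold p ~ 1/n).


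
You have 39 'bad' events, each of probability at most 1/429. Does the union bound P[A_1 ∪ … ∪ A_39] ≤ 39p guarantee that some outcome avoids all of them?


Union bound: P[∪_{i=1}^{39} A_i] ≤ Σ_i P[A_i] ≤ 39·p = 39·(1/429) = 1/11.
Numerically: 1/11 ≈ 0.090909.
Is 1/11 < 1? YES.
Since P[∪ A_i] ≤ 1/11 < 1, the complement has P[∩ A_i^c] ≥ 1 − 1/11 = 10/11 > 0, so some outcome avoids every A_i.

39·p = 1/11 ≈ 0.090909; existence CERTIFIED by the union bound.


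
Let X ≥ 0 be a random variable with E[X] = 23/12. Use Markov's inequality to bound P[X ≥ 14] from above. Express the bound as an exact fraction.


μ = E[X] = 23/12, a = 14.
Markov: P[X ≥ 14] ≤ μ/a = (23/12)/14 = 23/168.
Numerically: ≈ 0.136905.
(Since a = 14 > μ = 1.916667, the bound 23/168 is < 1 and informative.)

P[X ≥ 14] ≤ 23/168 ≈ 0.136905.


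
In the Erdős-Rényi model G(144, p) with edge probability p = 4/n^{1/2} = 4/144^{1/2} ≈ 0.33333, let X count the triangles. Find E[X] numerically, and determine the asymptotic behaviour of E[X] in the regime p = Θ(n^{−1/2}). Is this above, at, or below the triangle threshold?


Number of potential triangles: C(144, 3) = 487344.
Each occurs with probability p³ ≈ (0.33333)³ ≈ 3.7037037e-02.
By linearity: E[X] = C(144, 3)·p³ ≈ 487344 · 3.7037037e-02 ≈ 18049.77778.
Since α = 1/2 < 1, p = c/n^{1/2} ≫ 1/n is above the triangle threshold p ~ 1/n. Asymptotically E[X] ~ (c³/6)·n^{3(1−α)} = (4³/6)·n^{1.5} → ∞; triangles are abundant w.h.p.

E[X] ≈ 18049.77778; in regime p = Θ(1/n^{1/2}) E[X] diverges (above the triangle threshold p ~ 1/n).


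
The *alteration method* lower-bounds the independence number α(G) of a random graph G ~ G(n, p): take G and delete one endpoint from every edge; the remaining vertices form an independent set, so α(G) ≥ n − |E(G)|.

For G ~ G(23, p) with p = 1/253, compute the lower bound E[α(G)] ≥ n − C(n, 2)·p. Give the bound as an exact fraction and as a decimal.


E[|E(G)|] = C(23, 2)·p = 253 · (1/253) = 1.
E[α(G)] ≥ n − E[|E(G)|] = 23 − 1 = 22.
Numerically: ≈ 22.000000.
(This is only a lower bound; the true E[α(G)] may be larger.)

E[α(G)] ≥ 22 ≈ 22.000000.


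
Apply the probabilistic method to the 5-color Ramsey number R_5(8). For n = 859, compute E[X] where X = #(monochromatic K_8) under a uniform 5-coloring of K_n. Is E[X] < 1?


E[X] = C(859, 8) · 5^{1 − 28} = 7115855595170747139 · 5^{−27} = 7115855595170747139/7450580596923828125.
As a reduced fraction: E[X] = 7115855595170747139/7450580596923828125 ≈ 0.95507.
Is E[X] < 1? YES.
Since E[X] < 1, there exists a 5-coloring of K_{859} with no monochromatic K_8; hence R_5(8) > 859.

E[X] = 7115855595170747139/7450580596923828125 ≈ 0.95507; E[X] < 1, so R_5(8) > 859.


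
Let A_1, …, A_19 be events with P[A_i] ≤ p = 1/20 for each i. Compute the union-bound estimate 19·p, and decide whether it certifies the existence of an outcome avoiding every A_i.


Union bound: P[∪_{i=1}^{19} A_i] ≤ Σ_i P[A_i] ≤ 19·p = 19·(1/20) = 19/20.
Numerically: 19/20 ≈ 0.9500000.
Is 19/20 < 1? YES.
Since P[∪ A_i] ≤ 19/20 < 1, the complement has P[∩ A_i^c] ≥ 1 − 19/20 = 1/20 > 0, so some outcome avoids every A_i.

19·p = 19/20 ≈ 0.9500000; existence CERTIFIED by the union bound.


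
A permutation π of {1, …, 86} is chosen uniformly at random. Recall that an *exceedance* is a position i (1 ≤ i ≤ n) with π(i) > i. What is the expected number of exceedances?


Write X = Σ_{i=1}^{86} X_i, where X_i = 1_{π(i) > i}.
For each fixed i, π(i) is uniform over {1, …, 86} (marginal of a uniform permutation), so P[π(i) > i] = (n − i)/n. Summing: Σ_{i=1}^{86} (n − i)/n = (0 + 1 + … + 85)/86 = 86(86 − 1)/(2·86) = (86 − 1)/2.
Hence E[X] = Σ_{i=1}^{86} (86 − i)/86 = 85/2 ≈ 42.50000.

E[X] = 85/2 = 42.50000.


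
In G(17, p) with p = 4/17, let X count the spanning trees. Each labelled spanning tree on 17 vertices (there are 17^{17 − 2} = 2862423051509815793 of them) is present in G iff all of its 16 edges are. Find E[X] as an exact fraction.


K_17 has 17^{17 − 2} = 2862423051509815793 labelled spanning trees.
For each such spanning tree H, let X_H = 1 if all 16 edges of H are present in G. Then P[X_H = 1] = p^{16} = (4/17)^{16} = 4294967296/48661191875666868481.
By linearity: E[X] = Σ_H E[X_H] = 2862423051509815793 · p^{16} = 2862423051509815793 · 4294967296/48661191875666868481 = 4294967296/17.
Numerically: E[X] ≈ 2.53e+08.

E[X] = 2862423051509815793 · (4/17)^{16} = 4294967296/17 ≈ 2.53e+08.


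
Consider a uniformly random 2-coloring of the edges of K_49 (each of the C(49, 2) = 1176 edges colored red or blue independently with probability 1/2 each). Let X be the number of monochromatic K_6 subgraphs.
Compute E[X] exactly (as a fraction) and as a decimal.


Let X = Σ_S X_S over the C(49, 6) = 13983816 subsets S of size 6, where X_S = 1 if the K_6 on S is monochromatic.
For a fixed S, the K_6 on S has C(6, 2) = 15 edges. P[all 15 edges red] = (1/2)^15, and likewise for blue, so P[monochromatic] = 2·(1/2)^15 = 2^{1 − 15} = 1/16384.
By linearity of expectation: E[X] = C(49, 6) · 2^{1 − 15} = 13983816 · 1/16384 = 1747977/2048.
Numerically: E[X] ≈ 853.5044.

E[X] = C(49,6)·2^(1−C(6,2)) = 1747977/2048 ≈ 853.5044.


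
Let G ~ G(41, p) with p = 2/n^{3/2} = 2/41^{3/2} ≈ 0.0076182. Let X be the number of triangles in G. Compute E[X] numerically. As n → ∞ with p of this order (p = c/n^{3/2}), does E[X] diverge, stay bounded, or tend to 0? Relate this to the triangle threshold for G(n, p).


Number of potential triangles: C(41, 3) = 10660.
Each occurs with probability p³ ≈ (0.0076182)³ ≈ 4.4214288e-07.
By linearity: E[X] = C(41, 3)·p³ ≈ 10660 · 4.4214288e-07 ≈ 0.00471.
Since α = 3/2 > 1, p = c/n^{3/2} = o(1/n) is below the triangle threshold p ~ 1/n. Asymptotically E[X] ~ (c³/6)·n^{3(1−α)} = (2³/6)·n^{-1.5} → 0, so by Markov's inequality G has no triangles w.h.p.

E[X] ≈ 0.00471; in regime p = Θ(1/n^{3/2}) E[X] tends to 0 (below the triangle threshold p ~ 1/n).


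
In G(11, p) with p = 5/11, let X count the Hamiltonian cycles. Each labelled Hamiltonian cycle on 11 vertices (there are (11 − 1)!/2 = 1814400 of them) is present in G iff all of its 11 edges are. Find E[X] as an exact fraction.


K_11 has (11 − 1)!/2 = 1814400 labelled Hamiltonian cycles.
For each such Hamiltonian cycle H, let X_H = 1 if all 11 edges of H are present in G. Then P[X_H = 1] = p^{11} = (5/11)^{11} = 48828125/285311670611.
By linearity: E[X] = Σ_H E[X_H] = 1814400 · p^{11} = 1814400 · 48828125/285311670611 = 88593750000000/285311670611.
Numerically: E[X] ≈ 311.

E[X] = 1814400 · (5/11)^{11} = 88593750000000/285311670611 ≈ 311.


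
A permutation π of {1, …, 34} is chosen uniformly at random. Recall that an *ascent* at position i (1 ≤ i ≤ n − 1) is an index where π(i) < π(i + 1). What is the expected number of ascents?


Write X = Σ X_I over i = 1, …, 33, with X_I the indicator of one ascent.
There are 33 indicators.
For each fixed i, the pair (π(i), π(i+1)) is a uniformly random ordered pair of distinct values from {1, …, 34}; by symmetry P[π(i) < π(i+1)] = 1/2.
By linearity: E[X] = 33 · (1/2) = (34 − 1) · (1/2) = 33/2 ≈ 16.500.

E[X] = 33/2 = 16.500.


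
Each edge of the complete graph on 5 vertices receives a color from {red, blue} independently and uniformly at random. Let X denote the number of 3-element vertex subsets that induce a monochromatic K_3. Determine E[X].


Let X = Σ_S X_S over the C(5, 3) = 10 subsets S of size 3, where X_S = 1 if the K_3 on S is monochromatic.
For a fixed S, the K_3 on S has C(3, 2) = 3 edges. P[all 3 edges red] = (1/2)^3, and likewise for blue, so P[monochromatic] = 2·(1/2)^3 = 2^{1 − 3} = 1/4.
Summing: E[X] = C(5, 3) · 2^{1 − 3} = 10 · 1/4 = 5/2.
Numerically: E[X] ≈ 2.5000.

E[X] = C(5,3)·2^(1−C(3,2)) = 5/2 ≈ 2.5000.


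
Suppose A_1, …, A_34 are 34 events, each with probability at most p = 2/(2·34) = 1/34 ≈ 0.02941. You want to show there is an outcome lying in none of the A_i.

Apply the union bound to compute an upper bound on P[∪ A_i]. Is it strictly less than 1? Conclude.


Union bound: P[∪_{i=1}^{34} A_i] ≤ Σ_i P[A_i] ≤ 34·p = 34·(1/34) = 1.
Numerically: 1 ≈ 1.00000.
Is 1 < 1? NO.
Since the bound 1 is ≥ 1, the union bound is uninformative here; it does NOT by itself certify existence.

34·p = 1 ≈ 1.00000; existence NOT certified by the union bound.
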